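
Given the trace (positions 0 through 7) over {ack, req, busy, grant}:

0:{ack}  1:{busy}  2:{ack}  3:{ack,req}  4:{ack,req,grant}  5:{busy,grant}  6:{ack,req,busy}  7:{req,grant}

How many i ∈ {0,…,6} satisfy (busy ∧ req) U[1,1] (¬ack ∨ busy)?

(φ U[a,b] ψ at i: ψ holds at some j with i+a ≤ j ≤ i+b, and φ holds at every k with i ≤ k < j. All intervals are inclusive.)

1

Evaluate at each i in [0,6]:
  i=0: ✗ (lhs fails at k=0 before rhs at j=1)
  i=1: ✗ (no rhs in [2,2])
  i=2: ✗ (no rhs in [3,3])
  i=3: ✗ (no rhs in [4,4])
  i=4: ✗ (lhs fails at k=4 before rhs at j=5)
  i=5: ✗ (lhs fails at k=5 before rhs at j=6)
  i=6: ✓ (rhs at j=7; lhs holds on [6,6])
Positions where it holds: {6} → 1.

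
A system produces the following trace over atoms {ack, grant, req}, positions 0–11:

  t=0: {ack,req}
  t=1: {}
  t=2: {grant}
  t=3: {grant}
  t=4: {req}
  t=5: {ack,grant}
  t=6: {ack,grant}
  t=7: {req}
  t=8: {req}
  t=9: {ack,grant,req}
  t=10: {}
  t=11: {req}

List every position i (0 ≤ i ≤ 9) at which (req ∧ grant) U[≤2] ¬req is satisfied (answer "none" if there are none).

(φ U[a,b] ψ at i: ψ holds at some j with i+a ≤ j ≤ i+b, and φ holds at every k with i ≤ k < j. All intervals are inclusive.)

Evaluate at each i in [0,9]:
  i=0: ✗ (lhs fails at k=0 before rhs at j=1)
  i=1: ✓ (rhs at j=1)
  i=2: ✓ (rhs at j=2)
  i=3: ✓ (rhs at j=3)
  i=4: ✗ (lhs fails at k=4 before rhs at j=5)
  i=5: ✓ (rhs at j=5)
  i=6: ✓ (rhs at j=6)
  i=7: ✗ (no rhs in [7,9])
  i=8: ✗ (lhs fails at k=8 before rhs at j=10)
  i=9: ✓ (rhs at j=10; lhs holds on [9,9])

1, 2, 3, 5, 6, 9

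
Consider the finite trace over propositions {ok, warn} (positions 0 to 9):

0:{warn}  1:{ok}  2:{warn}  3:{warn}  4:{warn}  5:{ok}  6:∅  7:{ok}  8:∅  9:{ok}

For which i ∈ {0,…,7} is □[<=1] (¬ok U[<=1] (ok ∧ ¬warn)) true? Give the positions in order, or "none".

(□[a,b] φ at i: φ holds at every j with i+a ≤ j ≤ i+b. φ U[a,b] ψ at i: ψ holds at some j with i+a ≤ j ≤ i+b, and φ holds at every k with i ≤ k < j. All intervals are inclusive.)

0, 4, 5, 6, 7

Evaluate at each i in [0,7]:
  i=0: ✓ (all of [0,1])
  i=1: ✗ (fails at j=2)
  i=2: ✗ (fails at j=2)
  i=3: ✗ (fails at j=3)
  i=4: ✓ (all of [4,5])
  i=5: ✓ (all of [5,6])
  i=6: ✓ (all of [6,7])
  i=7: ✓ (all of [7,8])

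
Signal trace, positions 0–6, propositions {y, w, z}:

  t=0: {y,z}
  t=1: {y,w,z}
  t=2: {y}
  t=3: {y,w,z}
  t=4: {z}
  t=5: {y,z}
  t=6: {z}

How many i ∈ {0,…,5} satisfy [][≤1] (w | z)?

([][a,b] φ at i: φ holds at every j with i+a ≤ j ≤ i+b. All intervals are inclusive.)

Evaluate at each i in [0,5]:
  i=0: ✓ (all of [0,1])
  i=1: ✗ (fails at j=2)
  i=2: ✗ (fails at j=2)
  i=3: ✓ (all of [3,4])
  i=4: ✓ (all of [4,5])
  i=5: ✓ (all of [5,6])
Positions where it holds: {0, 3, 4, 5} → 4.

4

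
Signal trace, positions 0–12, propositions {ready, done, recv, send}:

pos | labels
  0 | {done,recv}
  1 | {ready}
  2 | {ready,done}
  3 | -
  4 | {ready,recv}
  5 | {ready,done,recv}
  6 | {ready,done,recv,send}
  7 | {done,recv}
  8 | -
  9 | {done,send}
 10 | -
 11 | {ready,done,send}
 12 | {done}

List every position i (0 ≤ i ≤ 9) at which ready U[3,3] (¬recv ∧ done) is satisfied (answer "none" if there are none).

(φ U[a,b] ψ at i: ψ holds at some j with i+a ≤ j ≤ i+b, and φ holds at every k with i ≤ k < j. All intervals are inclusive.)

Evaluate at each i in [0,9]:
  i=0: ✗ (no rhs in [3,3])
  i=1: ✗ (no rhs in [4,4])
  i=2: ✗ (no rhs in [5,5])
  i=3: ✗ (no rhs in [6,6])
  i=4: ✗ (no rhs in [7,7])
  i=5: ✗ (no rhs in [8,8])
  i=6: ✗ (lhs fails at k=7 before rhs at j=9)
  i=7: ✗ (no rhs in [10,10])
  i=8: ✗ (lhs fails at k=8 before rhs at j=11)
  i=9: ✗ (lhs fails at k=9 before rhs at j=12)

none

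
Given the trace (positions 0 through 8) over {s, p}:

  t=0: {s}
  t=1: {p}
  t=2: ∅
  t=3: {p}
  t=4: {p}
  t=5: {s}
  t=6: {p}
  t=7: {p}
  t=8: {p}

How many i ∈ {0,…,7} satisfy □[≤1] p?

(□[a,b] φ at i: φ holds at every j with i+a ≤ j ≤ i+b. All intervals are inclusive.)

Evaluate at each i in [0,7]:
  i=0: ✗ (fails at j=0)
  i=1: ✗ (fails at j=2)
  i=2: ✗ (fails at j=2)
  i=3: ✓ (all of [3,4])
  i=4: ✗ (fails at j=5)
  i=5: ✗ (fails at j=5)
  i=6: ✓ (all of [6,7])
  i=7: ✓ (all of [7,8])
Positions where it holds: {3, 6, 7} → 3.

3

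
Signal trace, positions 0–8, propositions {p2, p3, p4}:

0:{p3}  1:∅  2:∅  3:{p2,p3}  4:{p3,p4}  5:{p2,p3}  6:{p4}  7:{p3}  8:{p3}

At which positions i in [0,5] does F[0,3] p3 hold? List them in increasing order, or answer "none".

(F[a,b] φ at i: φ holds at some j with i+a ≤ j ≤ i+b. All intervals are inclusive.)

0, 1, 2, 3, 4, 5

Evaluate at each i in [0,5]:
  i=0: ✓ (witness j=0)
  i=1: ✓ (witness j=3)
  i=2: ✓ (witness j=3)
  i=3: ✓ (witness j=3)
  i=4: ✓ (witness j=4)
  i=5: ✓ (witness j=5)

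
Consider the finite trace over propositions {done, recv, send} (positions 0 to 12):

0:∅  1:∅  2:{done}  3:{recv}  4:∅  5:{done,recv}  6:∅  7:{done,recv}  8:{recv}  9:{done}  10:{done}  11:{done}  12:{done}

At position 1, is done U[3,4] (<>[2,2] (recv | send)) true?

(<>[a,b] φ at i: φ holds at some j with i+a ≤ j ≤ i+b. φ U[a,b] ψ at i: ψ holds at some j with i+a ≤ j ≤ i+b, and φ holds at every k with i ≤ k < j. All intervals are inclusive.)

Need some j in [4,5] with <>[2,2] (recv | send), and done at every k in [1,j-1].
  j=4: <>[2,2] (recv | send) — fails (none in [6,6]).
  j=5: <>[2,2] (recv | send) holds, but done fails at k=1 → not this j.
No j in the window works → until fails.

No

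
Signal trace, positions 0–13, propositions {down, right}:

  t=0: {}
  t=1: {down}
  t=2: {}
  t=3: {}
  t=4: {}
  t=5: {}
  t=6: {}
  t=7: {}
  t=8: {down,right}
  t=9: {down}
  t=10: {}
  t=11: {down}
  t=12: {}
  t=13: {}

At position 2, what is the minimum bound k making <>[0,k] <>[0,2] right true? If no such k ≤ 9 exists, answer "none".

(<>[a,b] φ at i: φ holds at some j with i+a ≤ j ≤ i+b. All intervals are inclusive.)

Scan j = 2,3,… for <>[0,2] right:
  j=2: fails
  j=3: fails
  j=4: fails
  j=5: fails
  j=6: holds
First hit at j=6, so smallest k = 6-2 = 4.

4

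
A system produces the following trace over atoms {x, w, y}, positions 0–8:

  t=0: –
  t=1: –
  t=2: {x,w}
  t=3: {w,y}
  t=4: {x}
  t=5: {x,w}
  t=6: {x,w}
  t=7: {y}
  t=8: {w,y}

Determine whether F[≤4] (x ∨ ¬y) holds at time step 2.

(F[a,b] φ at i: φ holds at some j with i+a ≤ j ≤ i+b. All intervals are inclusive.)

Check (x ∨ ¬y) at each j in [2,6]:
  j=2: true
  j=3: false
  j=4: true
  j=5: true
  j=6: true
Found at j=2 → formula holds.

Yes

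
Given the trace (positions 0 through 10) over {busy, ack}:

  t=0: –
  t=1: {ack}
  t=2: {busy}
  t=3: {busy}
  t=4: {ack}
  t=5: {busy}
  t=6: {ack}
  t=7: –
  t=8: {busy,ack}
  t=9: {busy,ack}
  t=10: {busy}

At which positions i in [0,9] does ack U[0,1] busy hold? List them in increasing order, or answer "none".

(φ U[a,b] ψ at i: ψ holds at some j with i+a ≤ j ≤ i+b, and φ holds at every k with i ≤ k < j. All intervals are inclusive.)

1, 2, 3, 4, 5, 8, 9

Evaluate at each i in [0,9]:
  i=0: ✗ (no rhs in [0,1])
  i=1: ✓ (rhs at j=2; lhs holds on [1,1])
  i=2: ✓ (rhs at j=2)
  i=3: ✓ (rhs at j=3)
  i=4: ✓ (rhs at j=5; lhs holds on [4,4])
  i=5: ✓ (rhs at j=5)
  i=6: ✗ (no rhs in [6,7])
  i=7: ✗ (lhs fails at k=7 before rhs at j=8)
  i=8: ✓ (rhs at j=8)
  i=9: ✓ (rhs at j=9)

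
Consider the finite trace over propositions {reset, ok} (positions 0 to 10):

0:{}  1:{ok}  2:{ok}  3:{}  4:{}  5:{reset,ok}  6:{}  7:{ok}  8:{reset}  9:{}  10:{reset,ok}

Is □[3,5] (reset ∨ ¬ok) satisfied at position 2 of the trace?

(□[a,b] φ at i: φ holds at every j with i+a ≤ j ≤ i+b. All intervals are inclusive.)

False

Check (reset ∨ ¬ok) at every j in [5,7]:
  j=5: true
  j=6: true
  j=7: false
Fails at j=7 → formula fails.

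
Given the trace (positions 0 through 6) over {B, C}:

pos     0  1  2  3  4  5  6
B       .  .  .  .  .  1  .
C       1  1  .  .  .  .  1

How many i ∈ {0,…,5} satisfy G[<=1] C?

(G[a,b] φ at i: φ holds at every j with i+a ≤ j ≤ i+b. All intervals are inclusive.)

1

Evaluate at each i in [0,5]:
  i=0: ✓ (all of [0,1])
  i=1: ✗ (fails at j=2)
  i=2: ✗ (fails at j=2)
  i=3: ✗ (fails at j=3)
  i=4: ✗ (fails at j=4)
  i=5: ✗ (fails at j=5)
Positions where it holds: {0} → 1.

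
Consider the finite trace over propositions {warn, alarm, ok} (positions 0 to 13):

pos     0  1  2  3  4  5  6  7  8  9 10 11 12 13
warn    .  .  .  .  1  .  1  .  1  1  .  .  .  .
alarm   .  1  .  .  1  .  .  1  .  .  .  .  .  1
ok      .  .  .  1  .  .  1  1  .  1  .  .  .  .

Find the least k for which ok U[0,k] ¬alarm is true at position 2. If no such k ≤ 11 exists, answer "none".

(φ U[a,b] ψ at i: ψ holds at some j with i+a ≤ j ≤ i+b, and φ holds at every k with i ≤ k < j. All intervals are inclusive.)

0

Need earliest j ≥ 2 with ¬alarm, and ok at every k in [2,j-1].
  j=2: rhs holds (empty prefix). k = 0.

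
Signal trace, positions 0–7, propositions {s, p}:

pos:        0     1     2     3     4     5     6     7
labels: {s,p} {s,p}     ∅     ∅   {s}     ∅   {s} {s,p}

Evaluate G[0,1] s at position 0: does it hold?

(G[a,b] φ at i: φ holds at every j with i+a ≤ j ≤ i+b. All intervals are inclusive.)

Check s at every j in [0,1]:
  j=0: true
  j=1: true
All positions satisfy it → formula holds.

Holds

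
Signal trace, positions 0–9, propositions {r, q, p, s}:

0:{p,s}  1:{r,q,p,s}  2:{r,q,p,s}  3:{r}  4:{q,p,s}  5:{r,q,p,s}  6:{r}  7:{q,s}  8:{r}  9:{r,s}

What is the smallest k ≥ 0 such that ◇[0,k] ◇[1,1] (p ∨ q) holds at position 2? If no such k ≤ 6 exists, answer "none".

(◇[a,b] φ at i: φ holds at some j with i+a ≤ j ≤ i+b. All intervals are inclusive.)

1

Scan j = 2,3,… for ◇[1,1] (p ∨ q):
  j=2: fails
  j=3: holds
First hit at j=3, so smallest k = 3-2 = 1.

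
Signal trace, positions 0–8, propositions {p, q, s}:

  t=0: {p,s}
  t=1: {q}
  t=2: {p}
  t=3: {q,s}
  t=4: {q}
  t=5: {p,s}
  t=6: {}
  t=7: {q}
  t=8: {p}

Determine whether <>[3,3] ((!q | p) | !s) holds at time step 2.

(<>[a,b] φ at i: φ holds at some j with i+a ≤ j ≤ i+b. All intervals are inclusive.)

Check ((!q | p) | !s) at each j in [5,5]:
  j=5: true
Found at j=5 → formula holds.

Holds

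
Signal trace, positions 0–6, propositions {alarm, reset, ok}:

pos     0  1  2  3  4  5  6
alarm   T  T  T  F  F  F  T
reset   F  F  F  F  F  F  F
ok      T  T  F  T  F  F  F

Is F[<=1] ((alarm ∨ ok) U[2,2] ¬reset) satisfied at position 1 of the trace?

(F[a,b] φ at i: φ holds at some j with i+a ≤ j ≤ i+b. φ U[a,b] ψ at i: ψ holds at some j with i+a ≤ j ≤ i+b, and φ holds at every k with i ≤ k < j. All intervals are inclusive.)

Holds

Check ((alarm ∨ ok) U[2,2] ¬reset) at each j in [1,2]:
  j=1: holds
  j=2: holds
Found at j=1 → formula holds.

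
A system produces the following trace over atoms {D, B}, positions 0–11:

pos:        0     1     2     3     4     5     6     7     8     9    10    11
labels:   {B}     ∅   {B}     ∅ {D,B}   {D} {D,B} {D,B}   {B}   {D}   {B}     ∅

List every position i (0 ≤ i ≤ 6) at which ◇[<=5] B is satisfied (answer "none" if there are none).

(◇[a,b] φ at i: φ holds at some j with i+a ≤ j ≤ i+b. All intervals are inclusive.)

Evaluate at each i in [0,6]:
  i=0: ✓ (witness j=0)
  i=1: ✓ (witness j=2)
  i=2: ✓ (witness j=2)
  i=3: ✓ (witness j=4)
  i=4: ✓ (witness j=4)
  i=5: ✓ (witness j=6)
  i=6: ✓ (witness j=6)

0, 1, 2, 3, 4, 5, 6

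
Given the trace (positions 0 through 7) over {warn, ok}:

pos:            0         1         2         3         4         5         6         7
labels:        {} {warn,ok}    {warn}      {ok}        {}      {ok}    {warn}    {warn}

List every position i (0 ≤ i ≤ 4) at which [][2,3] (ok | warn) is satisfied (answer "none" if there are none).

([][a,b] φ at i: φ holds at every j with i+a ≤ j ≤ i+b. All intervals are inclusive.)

0, 3, 4

Evaluate at each i in [0,4]:
  i=0: ✓ (all of [2,3])
  i=1: ✗ (fails at j=4)
  i=2: ✗ (fails at j=4)
  i=3: ✓ (all of [5,6])
  i=4: ✓ (all of [6,7])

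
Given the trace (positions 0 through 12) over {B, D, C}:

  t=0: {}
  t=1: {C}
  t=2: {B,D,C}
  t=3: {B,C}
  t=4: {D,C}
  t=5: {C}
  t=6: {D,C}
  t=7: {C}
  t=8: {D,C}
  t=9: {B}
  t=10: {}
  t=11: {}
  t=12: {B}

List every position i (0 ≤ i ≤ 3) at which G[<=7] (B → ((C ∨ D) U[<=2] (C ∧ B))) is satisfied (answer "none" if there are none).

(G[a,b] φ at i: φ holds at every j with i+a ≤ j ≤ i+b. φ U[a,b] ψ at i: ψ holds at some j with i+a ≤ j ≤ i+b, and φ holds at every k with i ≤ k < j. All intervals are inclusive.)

Evaluate at each i in [0,3]:
  i=0: ✓ (all of [0,7])
  i=1: ✓ (all of [1,8])
  i=2: ✗ (fails at j=9)
  i=3: ✗ (fails at j=9)

0, 1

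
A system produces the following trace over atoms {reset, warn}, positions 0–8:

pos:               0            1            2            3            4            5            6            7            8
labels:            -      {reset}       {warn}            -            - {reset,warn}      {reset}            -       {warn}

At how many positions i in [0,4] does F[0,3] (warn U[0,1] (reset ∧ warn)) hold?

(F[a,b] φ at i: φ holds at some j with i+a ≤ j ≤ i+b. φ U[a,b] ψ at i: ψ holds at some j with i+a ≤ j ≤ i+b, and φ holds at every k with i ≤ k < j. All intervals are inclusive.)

3

Evaluate at each i in [0,4]:
  i=0: ✗ (none in [0,3])
  i=1: ✗ (none in [1,4])
  i=2: ✓ (witness j=5)
  i=3: ✓ (witness j=5)
  i=4: ✓ (witness j=5)
Positions where it holds: {2, 3, 4} → 3.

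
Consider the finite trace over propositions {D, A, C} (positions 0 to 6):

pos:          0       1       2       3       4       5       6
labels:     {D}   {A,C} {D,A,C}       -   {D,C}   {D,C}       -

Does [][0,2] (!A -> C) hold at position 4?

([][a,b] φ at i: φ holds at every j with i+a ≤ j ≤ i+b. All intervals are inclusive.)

Check (!A -> C) at every j in [4,6]:
  j=4: antecedent true; consequent true → ✓
  j=5: antecedent true; consequent true → ✓
  j=6: antecedent true; consequent false → ✗
Fails at j=6 → formula fails.

False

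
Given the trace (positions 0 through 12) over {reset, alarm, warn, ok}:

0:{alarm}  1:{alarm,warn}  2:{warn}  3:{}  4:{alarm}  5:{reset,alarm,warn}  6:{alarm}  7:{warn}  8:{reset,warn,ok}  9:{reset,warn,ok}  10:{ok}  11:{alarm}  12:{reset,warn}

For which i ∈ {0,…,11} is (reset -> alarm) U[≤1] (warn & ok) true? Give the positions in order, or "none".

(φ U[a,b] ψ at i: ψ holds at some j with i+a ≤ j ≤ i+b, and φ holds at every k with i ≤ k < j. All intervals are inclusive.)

Evaluate at each i in [0,11]:
  i=0: ✗ (no rhs in [0,1])
  i=1: ✗ (no rhs in [1,2])
  i=2: ✗ (no rhs in [2,3])
  i=3: ✗ (no rhs in [3,4])
  i=4: ✗ (no rhs in [4,5])
  i=5: ✗ (no rhs in [5,6])
  i=6: ✗ (no rhs in [6,7])
  i=7: ✓ (rhs at j=8; lhs holds on [7,7])
  i=8: ✓ (rhs at j=8)
  i=9: ✓ (rhs at j=9)
  i=10: ✗ (no rhs in [10,11])
  i=11: ✗ (no rhs in [11,12])

7, 8, 9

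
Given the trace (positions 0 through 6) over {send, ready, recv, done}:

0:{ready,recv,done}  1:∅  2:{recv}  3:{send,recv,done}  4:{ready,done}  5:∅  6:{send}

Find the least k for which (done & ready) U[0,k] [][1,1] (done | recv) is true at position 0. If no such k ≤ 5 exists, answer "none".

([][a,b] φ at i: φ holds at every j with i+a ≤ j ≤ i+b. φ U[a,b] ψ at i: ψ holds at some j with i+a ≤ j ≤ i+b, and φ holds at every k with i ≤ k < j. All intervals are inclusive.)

1

Need earliest j ≥ 0 with [][1,1] (done | recv), and (done & ready) at every k in [0,j-1].
  j=0: rhs fails.
  j=1: rhs holds; lhs holds on [0,0]. k = 1.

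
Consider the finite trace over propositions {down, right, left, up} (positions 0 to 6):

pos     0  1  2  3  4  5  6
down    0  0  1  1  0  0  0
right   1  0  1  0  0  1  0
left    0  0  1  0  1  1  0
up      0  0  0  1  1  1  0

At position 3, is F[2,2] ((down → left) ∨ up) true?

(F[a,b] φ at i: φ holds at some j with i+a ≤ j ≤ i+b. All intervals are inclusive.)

Check ((down → left) ∨ up) at each j in [5,5]:
  j=5: true
Found at j=5 → formula holds.

Holds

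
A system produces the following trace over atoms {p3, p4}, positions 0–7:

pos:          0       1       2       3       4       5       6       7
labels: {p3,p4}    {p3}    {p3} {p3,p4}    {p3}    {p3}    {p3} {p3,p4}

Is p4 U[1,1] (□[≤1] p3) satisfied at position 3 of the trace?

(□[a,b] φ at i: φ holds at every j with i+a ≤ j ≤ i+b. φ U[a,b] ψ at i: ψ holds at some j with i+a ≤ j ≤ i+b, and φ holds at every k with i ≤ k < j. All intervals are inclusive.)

Holds

Need some j in [4,4] with □[≤1] p3, and p4 at every k in [3,j-1].
  j=4: □[≤1] p3 holds; p4 holds at every k in [3,3] → satisfied.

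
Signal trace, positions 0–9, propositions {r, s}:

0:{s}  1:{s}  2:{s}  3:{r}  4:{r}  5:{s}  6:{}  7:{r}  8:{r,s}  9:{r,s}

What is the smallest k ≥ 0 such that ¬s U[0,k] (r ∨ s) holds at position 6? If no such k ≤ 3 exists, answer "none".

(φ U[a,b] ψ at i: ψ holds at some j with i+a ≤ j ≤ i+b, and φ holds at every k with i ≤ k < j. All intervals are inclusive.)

1

Need earliest j ≥ 6 with (r ∨ s), and ¬s at every k in [6,j-1].
  j=6: rhs fails.
  j=7: rhs holds; lhs holds on [6,6]. k = 1.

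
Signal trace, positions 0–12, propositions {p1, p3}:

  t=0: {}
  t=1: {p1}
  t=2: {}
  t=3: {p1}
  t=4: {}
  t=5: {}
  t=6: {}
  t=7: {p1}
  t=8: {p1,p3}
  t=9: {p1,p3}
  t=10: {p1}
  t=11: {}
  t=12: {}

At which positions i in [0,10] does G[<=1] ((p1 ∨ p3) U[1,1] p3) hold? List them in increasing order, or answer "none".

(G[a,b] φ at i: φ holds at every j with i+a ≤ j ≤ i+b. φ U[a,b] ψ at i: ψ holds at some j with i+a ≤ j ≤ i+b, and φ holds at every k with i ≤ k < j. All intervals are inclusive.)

Evaluate at each i in [0,10]:
  i=0: ✗ (fails at j=0)
  i=1: ✗ (fails at j=1)
  i=2: ✗ (fails at j=2)
  i=3: ✗ (fails at j=3)
  i=4: ✗ (fails at j=4)
  i=5: ✗ (fails at j=5)
  i=6: ✗ (fails at j=6)
  i=7: ✓ (all of [7,8])
  i=8: ✗ (fails at j=9)
  i=9: ✗ (fails at j=9)
  i=10: ✗ (fails at j=10)

7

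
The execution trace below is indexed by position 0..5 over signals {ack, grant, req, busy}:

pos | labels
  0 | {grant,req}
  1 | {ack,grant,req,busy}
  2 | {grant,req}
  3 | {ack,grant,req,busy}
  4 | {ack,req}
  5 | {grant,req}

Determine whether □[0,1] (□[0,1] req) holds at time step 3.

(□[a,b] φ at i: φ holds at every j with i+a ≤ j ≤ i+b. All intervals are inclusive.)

True

Check □[0,1] req at every j in [3,4]:
  j=3: holds on [3,4]
  j=4: holds on [4,5]
All positions satisfy it → formula holds.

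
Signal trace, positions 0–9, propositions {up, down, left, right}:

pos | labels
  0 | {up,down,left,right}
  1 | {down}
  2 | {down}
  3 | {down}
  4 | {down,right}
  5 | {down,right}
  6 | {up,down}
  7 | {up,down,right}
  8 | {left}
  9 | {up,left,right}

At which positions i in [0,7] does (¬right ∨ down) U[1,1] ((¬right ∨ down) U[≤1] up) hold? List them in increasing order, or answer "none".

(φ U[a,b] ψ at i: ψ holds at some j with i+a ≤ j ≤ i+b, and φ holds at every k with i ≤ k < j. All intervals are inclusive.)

Evaluate at each i in [0,7]:
  i=0: ✗ (no rhs in [1,1])
  i=1: ✗ (no rhs in [2,2])
  i=2: ✗ (no rhs in [3,3])
  i=3: ✗ (no rhs in [4,4])
  i=4: ✓ (rhs at j=5; lhs holds on [4,4])
  i=5: ✓ (rhs at j=6; lhs holds on [5,5])
  i=6: ✓ (rhs at j=7; lhs holds on [6,6])
  i=7: ✓ (rhs at j=8; lhs holds on [7,7])

4, 5, 6, 7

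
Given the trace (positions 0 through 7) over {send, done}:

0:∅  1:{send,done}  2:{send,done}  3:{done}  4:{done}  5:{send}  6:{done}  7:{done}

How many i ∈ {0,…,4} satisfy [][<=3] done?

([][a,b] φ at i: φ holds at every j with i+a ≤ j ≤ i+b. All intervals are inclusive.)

1

Evaluate at each i in [0,4]:
  i=0: ✗ (fails at j=0)
  i=1: ✓ (all of [1,4])
  i=2: ✗ (fails at j=5)
  i=3: ✗ (fails at j=5)
  i=4: ✗ (fails at j=5)
Positions where it holds: {1} → 1.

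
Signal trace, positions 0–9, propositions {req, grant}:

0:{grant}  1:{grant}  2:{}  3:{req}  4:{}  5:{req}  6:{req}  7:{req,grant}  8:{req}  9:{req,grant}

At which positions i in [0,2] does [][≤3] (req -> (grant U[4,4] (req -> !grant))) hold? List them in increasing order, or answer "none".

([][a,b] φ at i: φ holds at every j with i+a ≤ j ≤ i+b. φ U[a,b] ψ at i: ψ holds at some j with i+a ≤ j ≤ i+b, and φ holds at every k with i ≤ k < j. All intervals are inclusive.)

none

Evaluate at each i in [0,2]:
  i=0: ✗ (fails at j=3)
  i=1: ✗ (fails at j=3)
  i=2: ✗ (fails at j=3)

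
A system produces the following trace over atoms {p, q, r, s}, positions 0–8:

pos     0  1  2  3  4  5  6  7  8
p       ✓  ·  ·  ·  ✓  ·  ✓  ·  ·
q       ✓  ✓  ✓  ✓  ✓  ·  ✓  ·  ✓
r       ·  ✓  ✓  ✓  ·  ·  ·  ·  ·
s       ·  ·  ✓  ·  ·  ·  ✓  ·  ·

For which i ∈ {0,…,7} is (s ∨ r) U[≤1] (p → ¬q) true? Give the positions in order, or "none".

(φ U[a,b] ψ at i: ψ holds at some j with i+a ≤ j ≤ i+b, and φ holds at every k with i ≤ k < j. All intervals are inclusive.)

Evaluate at each i in [0,7]:
  i=0: ✗ (lhs fails at k=0 before rhs at j=1)
  i=1: ✓ (rhs at j=1)
  i=2: ✓ (rhs at j=2)
  i=3: ✓ (rhs at j=3)
  i=4: ✗ (lhs fails at k=4 before rhs at j=5)
  i=5: ✓ (rhs at j=5)
  i=6: ✓ (rhs at j=7; lhs holds on [6,6])
  i=7: ✓ (rhs at j=7)

1, 2, 3, 5, 6, 7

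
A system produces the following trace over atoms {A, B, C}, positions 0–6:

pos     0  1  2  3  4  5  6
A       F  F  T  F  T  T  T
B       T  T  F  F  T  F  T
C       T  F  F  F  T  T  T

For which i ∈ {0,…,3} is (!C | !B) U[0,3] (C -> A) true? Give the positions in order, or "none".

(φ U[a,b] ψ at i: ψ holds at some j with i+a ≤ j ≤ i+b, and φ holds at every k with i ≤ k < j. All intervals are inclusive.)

Evaluate at each i in [0,3]:
  i=0: ✗ (lhs fails at k=0 before rhs at j=1)
  i=1: ✓ (rhs at j=1)
  i=2: ✓ (rhs at j=2)
  i=3: ✓ (rhs at j=3)

1, 2, 3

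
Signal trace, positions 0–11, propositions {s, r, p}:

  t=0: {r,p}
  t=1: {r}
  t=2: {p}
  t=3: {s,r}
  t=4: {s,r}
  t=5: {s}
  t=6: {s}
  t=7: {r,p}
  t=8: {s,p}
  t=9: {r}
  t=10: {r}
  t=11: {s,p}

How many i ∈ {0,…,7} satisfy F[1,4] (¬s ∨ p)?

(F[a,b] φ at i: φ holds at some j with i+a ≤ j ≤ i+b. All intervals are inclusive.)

7

Evaluate at each i in [0,7]:
  i=0: ✓ (witness j=1)
  i=1: ✓ (witness j=2)
  i=2: ✗ (none in [3,6])
  i=3: ✓ (witness j=7)
  i=4: ✓ (witness j=7)
  i=5: ✓ (witness j=7)
  i=6: ✓ (witness j=7)
  i=7: ✓ (witness j=8)
Positions where it holds: {0, 1, 3, 4, 5, 6, 7} → 7.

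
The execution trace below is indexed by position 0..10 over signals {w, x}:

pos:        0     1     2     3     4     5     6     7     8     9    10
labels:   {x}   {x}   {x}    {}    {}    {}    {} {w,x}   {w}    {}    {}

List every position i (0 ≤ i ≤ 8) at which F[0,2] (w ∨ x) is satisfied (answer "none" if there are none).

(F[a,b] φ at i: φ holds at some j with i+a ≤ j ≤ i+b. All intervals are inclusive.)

0, 1, 2, 5, 6, 7, 8

Evaluate at each i in [0,8]:
  i=0: ✓ (witness j=0)
  i=1: ✓ (witness j=1)
  i=2: ✓ (witness j=2)
  i=3: ✗ (none in [3,5])
  i=4: ✗ (none in [4,6])
  i=5: ✓ (witness j=7)
  i=6: ✓ (witness j=7)
  i=7: ✓ (witness j=7)
  i=8: ✓ (witness j=8)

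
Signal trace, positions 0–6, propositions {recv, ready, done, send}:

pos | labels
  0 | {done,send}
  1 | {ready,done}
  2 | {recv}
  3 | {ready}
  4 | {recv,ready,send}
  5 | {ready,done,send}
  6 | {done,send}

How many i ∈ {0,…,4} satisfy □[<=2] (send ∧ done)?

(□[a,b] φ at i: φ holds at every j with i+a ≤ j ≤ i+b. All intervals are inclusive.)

Evaluate at each i in [0,4]:
  i=0: ✗ (fails at j=1)
  i=1: ✗ (fails at j=1)
  i=2: ✗ (fails at j=2)
  i=3: ✗ (fails at j=3)
  i=4: ✗ (fails at j=4)
Positions where it holds: {} → 0.

0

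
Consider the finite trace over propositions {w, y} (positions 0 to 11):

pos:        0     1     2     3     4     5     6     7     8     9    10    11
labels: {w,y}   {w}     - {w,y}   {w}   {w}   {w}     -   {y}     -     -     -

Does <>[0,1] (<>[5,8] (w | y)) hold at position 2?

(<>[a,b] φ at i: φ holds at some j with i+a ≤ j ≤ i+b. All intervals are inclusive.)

Check <>[5,8] (w | y) at each j in [2,3]:
  j=2: holds (witness at 8)
  j=3: holds (witness at 8)
Found at j=2 → formula holds.

True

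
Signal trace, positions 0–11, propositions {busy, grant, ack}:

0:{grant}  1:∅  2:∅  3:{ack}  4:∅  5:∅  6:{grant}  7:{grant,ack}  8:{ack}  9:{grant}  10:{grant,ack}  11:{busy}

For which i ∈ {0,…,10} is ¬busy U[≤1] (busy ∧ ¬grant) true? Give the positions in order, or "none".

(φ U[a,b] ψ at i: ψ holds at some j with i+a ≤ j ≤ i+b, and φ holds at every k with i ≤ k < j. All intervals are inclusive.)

Evaluate at each i in [0,10]:
  i=0: ✗ (no rhs in [0,1])
  i=1: ✗ (no rhs in [1,2])
  i=2: ✗ (no rhs in [2,3])
  i=3: ✗ (no rhs in [3,4])
  i=4: ✗ (no rhs in [4,5])
  i=5: ✗ (no rhs in [5,6])
  i=6: ✗ (no rhs in [6,7])
  i=7: ✗ (no rhs in [7,8])
  i=8: ✗ (no rhs in [8,9])
  i=9: ✗ (no rhs in [9,10])
  i=10: ✓ (rhs at j=11; lhs holds on [10,10])

10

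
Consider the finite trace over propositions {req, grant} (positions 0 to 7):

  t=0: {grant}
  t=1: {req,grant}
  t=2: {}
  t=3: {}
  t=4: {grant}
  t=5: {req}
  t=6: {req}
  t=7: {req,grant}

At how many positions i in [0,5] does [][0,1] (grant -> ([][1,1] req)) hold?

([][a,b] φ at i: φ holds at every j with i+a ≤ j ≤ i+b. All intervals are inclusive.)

4

Evaluate at each i in [0,5]:
  i=0: ✗ (fails at j=1)
  i=1: ✗ (fails at j=1)
  i=2: ✓ (all of [2,3])
  i=3: ✓ (all of [3,4])
  i=4: ✓ (all of [4,5])
  i=5: ✓ (all of [5,6])
Positions where it holds: {2, 3, 4, 5} → 4.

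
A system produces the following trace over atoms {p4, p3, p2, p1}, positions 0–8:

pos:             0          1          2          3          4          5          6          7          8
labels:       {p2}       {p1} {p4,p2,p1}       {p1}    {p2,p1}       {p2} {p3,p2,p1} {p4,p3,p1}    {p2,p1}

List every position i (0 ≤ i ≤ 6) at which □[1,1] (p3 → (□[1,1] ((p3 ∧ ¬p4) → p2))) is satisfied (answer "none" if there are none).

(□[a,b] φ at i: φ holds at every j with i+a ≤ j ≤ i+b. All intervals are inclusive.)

0, 1, 2, 3, 4, 5, 6

Evaluate at each i in [0,6]:
  i=0: ✓ (all of [1,1])
  i=1: ✓ (all of [2,2])
  i=2: ✓ (all of [3,3])
  i=3: ✓ (all of [4,4])
  i=4: ✓ (all of [5,5])
  i=5: ✓ (all of [6,6])
  i=6: ✓ (all of [7,7])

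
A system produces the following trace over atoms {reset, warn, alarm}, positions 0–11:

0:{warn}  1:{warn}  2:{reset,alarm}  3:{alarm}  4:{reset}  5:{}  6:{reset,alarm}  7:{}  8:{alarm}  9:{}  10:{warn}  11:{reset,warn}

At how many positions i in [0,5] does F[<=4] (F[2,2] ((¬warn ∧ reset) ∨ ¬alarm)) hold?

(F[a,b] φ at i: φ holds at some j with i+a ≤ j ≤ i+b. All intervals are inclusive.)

6

Evaluate at each i in [0,5]:
  i=0: ✓ (witness j=0)
  i=1: ✓ (witness j=2)
  i=2: ✓ (witness j=2)
  i=3: ✓ (witness j=3)
  i=4: ✓ (witness j=4)
  i=5: ✓ (witness j=5)
Positions where it holds: {0, 1, 2, 3, 4, 5} → 6.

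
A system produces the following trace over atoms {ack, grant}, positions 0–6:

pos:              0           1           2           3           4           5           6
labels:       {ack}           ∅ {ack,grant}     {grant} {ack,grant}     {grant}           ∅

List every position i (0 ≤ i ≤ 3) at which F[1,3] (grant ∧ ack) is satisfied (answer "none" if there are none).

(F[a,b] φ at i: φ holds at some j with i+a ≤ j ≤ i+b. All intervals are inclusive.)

Evaluate at each i in [0,3]:
  i=0: ✓ (witness j=2)
  i=1: ✓ (witness j=2)
  i=2: ✓ (witness j=4)
  i=3: ✓ (witness j=4)

0, 1, 2, 3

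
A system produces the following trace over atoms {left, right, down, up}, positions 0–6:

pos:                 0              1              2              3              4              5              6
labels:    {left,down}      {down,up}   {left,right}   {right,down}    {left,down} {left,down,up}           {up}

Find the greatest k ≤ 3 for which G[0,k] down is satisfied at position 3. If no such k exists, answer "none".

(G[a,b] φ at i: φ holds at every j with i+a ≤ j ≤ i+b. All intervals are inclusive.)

2

down must hold from j=3 onward; find where it first fails.
  j=3: holds
  j=4: holds
  j=5: holds
  j=6: fails
Holds on [3,5], so largest k = 2.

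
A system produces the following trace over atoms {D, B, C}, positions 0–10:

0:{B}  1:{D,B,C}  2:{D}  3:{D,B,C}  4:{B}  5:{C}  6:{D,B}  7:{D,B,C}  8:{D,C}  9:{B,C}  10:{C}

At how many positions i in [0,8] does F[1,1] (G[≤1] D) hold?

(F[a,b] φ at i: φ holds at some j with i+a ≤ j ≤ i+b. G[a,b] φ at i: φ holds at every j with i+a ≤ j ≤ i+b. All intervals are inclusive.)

Evaluate at each i in [0,8]:
  i=0: ✓ (witness j=1)
  i=1: ✓ (witness j=2)
  i=2: ✗ (none in [3,3])
  i=3: ✗ (none in [4,4])
  i=4: ✗ (none in [5,5])
  i=5: ✓ (witness j=6)
  i=6: ✓ (witness j=7)
  i=7: ✗ (none in [8,8])
  i=8: ✗ (none in [9,9])
Positions where it holds: {0, 1, 5, 6} → 4.

4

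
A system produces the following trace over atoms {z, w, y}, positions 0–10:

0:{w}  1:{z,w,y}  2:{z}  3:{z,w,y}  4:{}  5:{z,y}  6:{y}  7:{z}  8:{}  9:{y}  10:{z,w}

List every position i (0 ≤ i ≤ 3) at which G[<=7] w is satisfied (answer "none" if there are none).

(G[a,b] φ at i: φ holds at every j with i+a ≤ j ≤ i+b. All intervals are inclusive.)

Evaluate at each i in [0,3]:
  i=0: ✗ (fails at j=2)
  i=1: ✗ (fails at j=2)
  i=2: ✗ (fails at j=2)
  i=3: ✗ (fails at j=4)

none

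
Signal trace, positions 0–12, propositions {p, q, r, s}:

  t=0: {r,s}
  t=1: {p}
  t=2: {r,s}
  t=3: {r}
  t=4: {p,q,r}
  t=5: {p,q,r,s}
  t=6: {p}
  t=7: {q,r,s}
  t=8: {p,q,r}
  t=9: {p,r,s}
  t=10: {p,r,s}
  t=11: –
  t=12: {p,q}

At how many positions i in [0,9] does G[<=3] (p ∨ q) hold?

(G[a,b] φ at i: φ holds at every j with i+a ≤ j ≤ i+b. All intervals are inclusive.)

Evaluate at each i in [0,9]:
  i=0: ✗ (fails at j=0)
  i=1: ✗ (fails at j=2)
  i=2: ✗ (fails at j=2)
  i=3: ✗ (fails at j=3)
  i=4: ✓ (all of [4,7])
  i=5: ✓ (all of [5,8])
  i=6: ✓ (all of [6,9])
  i=7: ✓ (all of [7,10])
  i=8: ✗ (fails at j=11)
  i=9: ✗ (fails at j=11)
Positions where it holds: {4, 5, 6, 7} → 4.

4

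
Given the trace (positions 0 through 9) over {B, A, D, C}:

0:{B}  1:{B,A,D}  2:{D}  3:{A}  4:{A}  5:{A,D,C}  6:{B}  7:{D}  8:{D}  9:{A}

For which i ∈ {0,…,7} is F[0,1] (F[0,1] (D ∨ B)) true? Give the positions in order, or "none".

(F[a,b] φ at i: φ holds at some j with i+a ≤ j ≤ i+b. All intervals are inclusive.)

0, 1, 2, 3, 4, 5, 6, 7

Evaluate at each i in [0,7]:
  i=0: ✓ (witness j=0)
  i=1: ✓ (witness j=1)
  i=2: ✓ (witness j=2)
  i=3: ✓ (witness j=4)
  i=4: ✓ (witness j=4)
  i=5: ✓ (witness j=5)
  i=6: ✓ (witness j=6)
  i=7: ✓ (witness j=7)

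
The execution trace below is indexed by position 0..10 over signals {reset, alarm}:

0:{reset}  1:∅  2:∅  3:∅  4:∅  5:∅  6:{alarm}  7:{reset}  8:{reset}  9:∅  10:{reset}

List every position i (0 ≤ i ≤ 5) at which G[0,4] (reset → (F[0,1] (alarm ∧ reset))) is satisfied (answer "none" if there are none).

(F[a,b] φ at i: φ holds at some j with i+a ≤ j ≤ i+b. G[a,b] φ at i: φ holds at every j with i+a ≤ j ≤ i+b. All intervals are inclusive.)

1, 2

Evaluate at each i in [0,5]:
  i=0: ✗ (fails at j=0)
  i=1: ✓ (all of [1,5])
  i=2: ✓ (all of [2,6])
  i=3: ✗ (fails at j=7)
  i=4: ✗ (fails at j=7)
  i=5: ✗ (fails at j=7)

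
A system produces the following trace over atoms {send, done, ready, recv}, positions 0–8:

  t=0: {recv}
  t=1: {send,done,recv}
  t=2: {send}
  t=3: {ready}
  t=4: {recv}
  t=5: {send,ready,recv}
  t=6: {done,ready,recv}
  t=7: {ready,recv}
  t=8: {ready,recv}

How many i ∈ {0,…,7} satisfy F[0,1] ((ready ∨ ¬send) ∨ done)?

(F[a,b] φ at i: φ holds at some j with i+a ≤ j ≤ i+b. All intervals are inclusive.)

Evaluate at each i in [0,7]:
  i=0: ✓ (witness j=0)
  i=1: ✓ (witness j=1)
  i=2: ✓ (witness j=3)
  i=3: ✓ (witness j=3)
  i=4: ✓ (witness j=4)
  i=5: ✓ (witness j=5)
  i=6: ✓ (witness j=6)
  i=7: ✓ (witness j=7)
Positions where it holds: {0, 1, 2, 3, 4, 5, 6, 7} → 8.

8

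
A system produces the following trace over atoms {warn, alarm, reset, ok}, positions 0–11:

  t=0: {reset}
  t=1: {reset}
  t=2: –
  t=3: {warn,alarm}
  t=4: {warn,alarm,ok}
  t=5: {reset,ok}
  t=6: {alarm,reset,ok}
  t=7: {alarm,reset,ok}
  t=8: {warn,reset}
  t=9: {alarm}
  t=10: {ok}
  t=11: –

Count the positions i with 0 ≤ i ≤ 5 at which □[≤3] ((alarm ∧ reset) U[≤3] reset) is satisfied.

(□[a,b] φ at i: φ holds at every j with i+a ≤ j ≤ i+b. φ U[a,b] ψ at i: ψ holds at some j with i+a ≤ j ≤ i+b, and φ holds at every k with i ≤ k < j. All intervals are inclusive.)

Evaluate at each i in [0,5]:
  i=0: ✗ (fails at j=2)
  i=1: ✗ (fails at j=2)
  i=2: ✗ (fails at j=2)
  i=3: ✗ (fails at j=3)
  i=4: ✗ (fails at j=4)
  i=5: ✓ (all of [5,8])
Positions where it holds: {5} → 1.

1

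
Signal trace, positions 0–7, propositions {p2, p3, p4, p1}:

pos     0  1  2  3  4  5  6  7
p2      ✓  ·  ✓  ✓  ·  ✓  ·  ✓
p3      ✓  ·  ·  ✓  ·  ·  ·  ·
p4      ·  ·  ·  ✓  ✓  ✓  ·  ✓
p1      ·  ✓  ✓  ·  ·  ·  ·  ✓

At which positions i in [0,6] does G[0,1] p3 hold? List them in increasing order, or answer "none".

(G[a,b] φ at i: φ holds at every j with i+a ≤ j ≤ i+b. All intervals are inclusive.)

Evaluate at each i in [0,6]:
  i=0: ✗ (fails at j=1)
  i=1: ✗ (fails at j=1)
  i=2: ✗ (fails at j=2)
  i=3: ✗ (fails at j=4)
  i=4: ✗ (fails at j=4)
  i=5: ✗ (fails at j=5)
  i=6: ✗ (fails at j=6)

none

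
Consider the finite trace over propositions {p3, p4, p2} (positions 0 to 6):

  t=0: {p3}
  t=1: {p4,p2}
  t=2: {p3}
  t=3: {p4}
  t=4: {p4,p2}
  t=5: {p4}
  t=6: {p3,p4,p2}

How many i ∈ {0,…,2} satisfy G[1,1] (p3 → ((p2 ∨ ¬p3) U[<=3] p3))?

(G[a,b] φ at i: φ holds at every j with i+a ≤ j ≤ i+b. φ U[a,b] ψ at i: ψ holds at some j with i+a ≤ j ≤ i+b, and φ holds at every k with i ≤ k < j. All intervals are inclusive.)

Evaluate at each i in [0,2]:
  i=0: ✓ (all of [1,1])
  i=1: ✓ (all of [2,2])
  i=2: ✓ (all of [3,3])
Positions where it holds: {0, 1, 2} → 3.

3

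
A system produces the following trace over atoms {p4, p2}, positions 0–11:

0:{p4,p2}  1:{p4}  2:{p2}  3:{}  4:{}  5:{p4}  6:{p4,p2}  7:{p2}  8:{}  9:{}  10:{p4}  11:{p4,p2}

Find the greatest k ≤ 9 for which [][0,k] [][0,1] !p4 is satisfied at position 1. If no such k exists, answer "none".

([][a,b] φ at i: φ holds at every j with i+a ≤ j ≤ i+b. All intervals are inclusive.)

none

[][0,1] !p4 must hold from j=1 onward; find where it first fails.
  j=1: fails → no k works.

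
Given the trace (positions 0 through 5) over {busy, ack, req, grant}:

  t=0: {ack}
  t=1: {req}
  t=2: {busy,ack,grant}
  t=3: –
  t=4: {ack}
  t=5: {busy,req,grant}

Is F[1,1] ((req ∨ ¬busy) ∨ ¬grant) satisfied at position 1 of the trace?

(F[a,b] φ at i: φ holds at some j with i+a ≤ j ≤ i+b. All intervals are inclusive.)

Check ((req ∨ ¬busy) ∨ ¬grant) at each j in [2,2]:
  j=2: false
No position in the window satisfies it → formula fails.

False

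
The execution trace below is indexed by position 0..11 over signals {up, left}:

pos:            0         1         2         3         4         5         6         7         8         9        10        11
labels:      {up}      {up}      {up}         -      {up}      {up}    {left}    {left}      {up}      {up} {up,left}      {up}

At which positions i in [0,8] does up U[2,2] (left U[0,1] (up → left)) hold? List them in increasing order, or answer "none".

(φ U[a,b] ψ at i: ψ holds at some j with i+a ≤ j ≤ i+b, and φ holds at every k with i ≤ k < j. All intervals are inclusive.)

Evaluate at each i in [0,8]:
  i=0: ✗ (no rhs in [2,2])
  i=1: ✓ (rhs at j=3; lhs holds on [1,2])
  i=2: ✗ (no rhs in [4,4])
  i=3: ✗ (no rhs in [5,5])
  i=4: ✓ (rhs at j=6; lhs holds on [4,5])
  i=5: ✗ (lhs fails at k=6 before rhs at j=7)
  i=6: ✗ (no rhs in [8,8])
  i=7: ✗ (no rhs in [9,9])
  i=8: ✓ (rhs at j=10; lhs holds on [8,9])

1, 4, 8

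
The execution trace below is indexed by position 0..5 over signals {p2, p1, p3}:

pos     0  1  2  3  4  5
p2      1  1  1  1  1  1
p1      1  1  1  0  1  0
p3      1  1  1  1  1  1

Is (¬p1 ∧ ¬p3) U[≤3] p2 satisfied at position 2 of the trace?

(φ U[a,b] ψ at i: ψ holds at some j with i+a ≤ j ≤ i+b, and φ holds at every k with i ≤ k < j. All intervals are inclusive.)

Need some j in [2,5] with p2, and (¬p1 ∧ ¬p3) at every k in [2,j-1].
  j=2: p2 holds; no prefix to check → satisfied.

True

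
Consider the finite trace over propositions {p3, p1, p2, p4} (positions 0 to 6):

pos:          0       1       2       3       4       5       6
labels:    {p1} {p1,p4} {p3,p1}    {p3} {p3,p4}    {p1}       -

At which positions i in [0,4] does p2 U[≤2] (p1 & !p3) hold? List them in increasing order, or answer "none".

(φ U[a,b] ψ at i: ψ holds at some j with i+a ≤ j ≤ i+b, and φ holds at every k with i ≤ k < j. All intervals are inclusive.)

Evaluate at each i in [0,4]:
  i=0: ✓ (rhs at j=0)
  i=1: ✓ (rhs at j=1)
  i=2: ✗ (no rhs in [2,4])
  i=3: ✗ (lhs fails at k=3 before rhs at j=5)
  i=4: ✗ (lhs fails at k=4 before rhs at j=5)

0, 1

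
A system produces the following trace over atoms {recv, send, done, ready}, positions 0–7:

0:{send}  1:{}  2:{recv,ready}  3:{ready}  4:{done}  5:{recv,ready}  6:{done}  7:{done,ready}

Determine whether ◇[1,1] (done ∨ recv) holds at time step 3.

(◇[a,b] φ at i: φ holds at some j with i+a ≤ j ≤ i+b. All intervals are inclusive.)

Yes

Check (done ∨ recv) at each j in [4,4]:
  j=4: true
Found at j=4 → formula holds.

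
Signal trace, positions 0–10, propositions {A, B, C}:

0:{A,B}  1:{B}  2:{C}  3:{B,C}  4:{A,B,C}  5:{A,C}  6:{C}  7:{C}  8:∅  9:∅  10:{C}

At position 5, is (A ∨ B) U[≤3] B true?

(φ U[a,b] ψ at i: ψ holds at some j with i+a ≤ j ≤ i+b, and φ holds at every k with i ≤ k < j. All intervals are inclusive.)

Need some j in [5,8] with B, and (A ∨ B) at every k in [5,j-1].
  j=5: B false.
  j=6: B false.
  j=7: B false.
  j=8: B false.
No j in the window works → until fails.

No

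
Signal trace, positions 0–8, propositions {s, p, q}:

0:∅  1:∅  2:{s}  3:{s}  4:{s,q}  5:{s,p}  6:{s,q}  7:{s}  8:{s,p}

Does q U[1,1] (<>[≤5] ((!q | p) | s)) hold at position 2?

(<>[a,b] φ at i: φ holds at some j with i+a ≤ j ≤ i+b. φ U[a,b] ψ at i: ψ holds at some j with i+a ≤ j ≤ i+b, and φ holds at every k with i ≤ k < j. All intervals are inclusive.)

Need some j in [3,3] with <>[≤5] ((!q | p) | s), and q at every k in [2,j-1].
  j=3: <>[≤5] ((!q | p) | s) holds, but q fails at k=2 → not this j.
No j in the window works → until fails.

Does not hold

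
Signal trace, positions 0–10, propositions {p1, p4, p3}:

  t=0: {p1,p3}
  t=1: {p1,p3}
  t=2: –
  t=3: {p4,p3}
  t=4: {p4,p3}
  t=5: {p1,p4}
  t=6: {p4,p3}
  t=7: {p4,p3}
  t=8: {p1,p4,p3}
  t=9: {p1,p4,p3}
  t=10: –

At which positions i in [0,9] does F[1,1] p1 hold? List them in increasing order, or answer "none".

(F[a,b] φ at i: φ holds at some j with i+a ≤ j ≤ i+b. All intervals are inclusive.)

0, 4, 7, 8

Evaluate at each i in [0,9]:
  i=0: ✓ (witness j=1)
  i=1: ✗ (none in [2,2])
  i=2: ✗ (none in [3,3])
  i=3: ✗ (none in [4,4])
  i=4: ✓ (witness j=5)
  i=5: ✗ (none in [6,6])
  i=6: ✗ (none in [7,7])
  i=7: ✓ (witness j=8)
  i=8: ✓ (witness j=9)
  i=9: ✗ (none in [10,10])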